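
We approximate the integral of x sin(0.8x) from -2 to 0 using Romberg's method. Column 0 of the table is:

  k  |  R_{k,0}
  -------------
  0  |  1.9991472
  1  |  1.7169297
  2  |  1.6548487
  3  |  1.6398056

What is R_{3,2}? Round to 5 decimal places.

1.63483

Richardson extrapolation on the trapezoidal column (denominator 4−1=3):
R_{2,1} = 1.6548487 + (1.6548487 − 1.7169297)/3 = 1.6341550
R_{3,1} = (4·1.6398056 − 1.6548487) / 3 = 1.6347912
R_{3,2} = (16·1.6347912 − 1.6341550) / 15 = 1.6348336
(Column j=1 coincides with Simpson's rule on the same nodes.)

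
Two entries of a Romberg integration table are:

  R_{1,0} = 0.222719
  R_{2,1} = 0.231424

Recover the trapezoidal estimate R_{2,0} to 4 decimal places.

0.2292

From R_{2,1} = (4·R_{2,0} − R_{1,0})/3, solve for R_{2,0}:
4·R_{2,0} = 3·0.231424 + 0.222719 = 0.916991
R_{2,0} = 0.229248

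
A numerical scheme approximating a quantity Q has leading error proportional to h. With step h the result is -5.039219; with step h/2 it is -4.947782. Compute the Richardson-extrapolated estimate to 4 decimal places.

The leading error scales as h; refining by a factor of 2 reduces it by 2^1 = 2.
Extrapolated value = (2·A(h/2) − A(h)) / (2 − 1)
= (2·(-4.947782) − (-5.039219)) / 1
= -4.856345 / 1 = -4.856345

-4.8563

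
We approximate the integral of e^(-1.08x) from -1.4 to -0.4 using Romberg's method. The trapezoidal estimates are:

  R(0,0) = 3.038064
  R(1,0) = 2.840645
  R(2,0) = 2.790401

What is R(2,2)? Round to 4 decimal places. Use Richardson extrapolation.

2.7736

Richardson extrapolation on the trapezoidal column (denominator 4−1=3):
R(1,1) = (4·2.840645 − 3.038064) / 3 = 2.774839
R(2,1) = (4·2.790401 − 2.840645) / 3 = 2.773653
R(2,2) = (16·2.773653 − 2.774839) / 15 = 2.773574
(Column j=1 coincides with Simpson's rule on the same nodes.)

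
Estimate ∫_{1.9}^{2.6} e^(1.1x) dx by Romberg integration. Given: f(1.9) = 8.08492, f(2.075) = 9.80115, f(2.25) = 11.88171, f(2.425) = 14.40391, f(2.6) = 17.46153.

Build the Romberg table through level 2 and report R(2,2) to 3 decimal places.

R(0,0) (trapezoid, 1 panel, h=0.7000): 8.94126
R(1,0) (trapezoid, 2 panels, h=0.3500): 8.62923
R(2,0) (trapezoid, 4 panels, h=0.1750): 8.55050
R(1,1) = 8.62923 + (8.62923 − 8.94126)/3 = 8.52522
R(2,1) = 8.55050 + (8.55050 − 8.62923)/3 = 8.52426
R(2,2) = 8.52426 + (8.52426 − 8.52522)/15 = 8.52420

8.524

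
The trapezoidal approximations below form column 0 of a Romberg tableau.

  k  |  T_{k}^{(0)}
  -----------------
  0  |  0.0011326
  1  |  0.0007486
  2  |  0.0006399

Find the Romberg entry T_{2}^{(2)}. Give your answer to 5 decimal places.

T_{1}^{(1)} = (4·0.0007486 − 0.0011326) / 3 = 0.0006206
T_{2}^{(1)} = (4·0.0006399 − 0.0007486) / 3 = 0.0006037
T_{2}^{(2)} = 0.0006037 + (0.0006037 − 0.0006206)/15 = 0.0006026

0.00060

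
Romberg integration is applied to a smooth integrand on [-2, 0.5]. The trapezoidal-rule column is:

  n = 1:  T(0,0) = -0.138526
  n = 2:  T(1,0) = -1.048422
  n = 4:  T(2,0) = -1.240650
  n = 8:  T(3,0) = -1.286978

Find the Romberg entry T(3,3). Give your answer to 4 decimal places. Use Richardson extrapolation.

-1.3023

Richardson extrapolation on the trapezoidal column (denominator 4−1=3):
T(1,1) = (4·(-1.048422) − (-0.138526)) / 3 = -1.351721
T(2,1) = -1.240650 + (-1.240650 − (-1.048422))/3 = -1.304726
T(3,1) = -1.286978 + (-1.286978 − (-1.240650))/3 = -1.302421
T(2,2) = (16·(-1.304726) − (-1.351721)) / 15 = -1.301593
T(3,2) = (16·(-1.302421) − (-1.304726)) / 15 = -1.302267
T(3,3) = -1.302267 + (-1.302267 − (-1.301593))/63 = -1.302278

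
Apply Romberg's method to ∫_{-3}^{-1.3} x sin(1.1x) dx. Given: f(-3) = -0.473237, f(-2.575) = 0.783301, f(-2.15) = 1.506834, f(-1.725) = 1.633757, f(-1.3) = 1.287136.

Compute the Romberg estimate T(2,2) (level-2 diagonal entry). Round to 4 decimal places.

1.9101

T(0,0) (trapezoid, 1 panel, h=1.7000): 0.691814
T(1,0) (trapezoid, 2 panels, h=0.8500): 1.626716
T(2,0) (trapezoid, 4 panels, h=0.4250): 1.840608
T(1,1) = 1.626716 + (1.626716 − 0.691814)/3 = 1.938350
T(2,1) = 1.840608 + (1.840608 − 1.626716)/3 = 1.911905
T(2,2) = 1.911905 + (1.911905 − 1.938350)/15 = 1.910142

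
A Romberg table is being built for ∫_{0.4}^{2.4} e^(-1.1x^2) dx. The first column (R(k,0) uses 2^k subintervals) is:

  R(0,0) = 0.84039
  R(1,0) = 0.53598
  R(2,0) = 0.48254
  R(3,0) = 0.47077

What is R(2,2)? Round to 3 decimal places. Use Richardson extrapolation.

0.467

Richardson extrapolation on the trapezoidal column (denominator 4−1=3):
R(1,1) = (4·0.53598 − 0.84039) / 3 = 0.43451
R(2,1) = 0.48254 + (0.48254 − 0.53598)/3 = 0.46473
R(2,2) = 0.46473 + (0.46473 − 0.43451)/15 = 0.46674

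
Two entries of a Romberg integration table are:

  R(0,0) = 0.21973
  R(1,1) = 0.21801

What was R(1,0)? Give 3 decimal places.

0.218

From R(1,1) = (4·R(1,0) − R(0,0))/3, solve for R(1,0):
4·R(1,0) = 3·0.21801 + 0.21973 = 0.87376
R(1,0) = 0.21844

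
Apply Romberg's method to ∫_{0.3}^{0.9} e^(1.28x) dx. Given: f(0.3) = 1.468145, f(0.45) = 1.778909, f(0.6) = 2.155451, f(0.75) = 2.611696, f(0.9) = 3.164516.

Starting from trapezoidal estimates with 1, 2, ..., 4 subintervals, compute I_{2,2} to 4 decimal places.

1.3253

I_{0,0} (trapezoid, 1 panel, h=0.6000): 1.389798
I_{1,0} (trapezoid, 2 panels, h=0.3000): 1.341534
I_{2,0} (trapezoid, 4 panels, h=0.1500): 1.329358
I_{1,1} = 1.341534 + (1.341534 − 1.389798)/3 = 1.325446
I_{2,1} = 1.329358 + (1.329358 − 1.341534)/3 = 1.325299
I_{2,2} = 1.325299 + (1.325299 − 1.325446)/15 = 1.325289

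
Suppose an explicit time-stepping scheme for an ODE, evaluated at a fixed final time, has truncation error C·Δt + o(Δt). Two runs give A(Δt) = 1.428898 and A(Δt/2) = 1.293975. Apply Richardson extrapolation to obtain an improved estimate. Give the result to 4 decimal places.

Extrapolated value = (2·A(Δt/2) − A(Δt)) / (2 − 1)
= (2·1.293975 − 1.428898) / 1
= 1.159052 / 1 = 1.159052

1.1591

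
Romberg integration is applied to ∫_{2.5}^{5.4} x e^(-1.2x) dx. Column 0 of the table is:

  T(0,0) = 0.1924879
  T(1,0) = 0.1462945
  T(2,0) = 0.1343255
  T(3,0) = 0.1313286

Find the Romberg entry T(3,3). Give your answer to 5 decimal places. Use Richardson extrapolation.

T(1,1) = 0.1462945 + (0.1462945 − 0.1924879)/3 = 0.1308967
T(2,1) = (4·0.1343255 − 0.1462945) / 3 = 0.1303358
T(3,1) = 0.1313286 + (0.1313286 − 0.1343255)/3 = 0.1303296
T(2,2) = 0.1303358 + (0.1303358 − 0.1308967)/15 = 0.1302984
T(3,2) = (16·0.1303296 − 0.1303358) / 15 = 0.1303292
T(3,3) = (64·0.1303292 − 0.1302984) / 63 = 0.1303297

0.13033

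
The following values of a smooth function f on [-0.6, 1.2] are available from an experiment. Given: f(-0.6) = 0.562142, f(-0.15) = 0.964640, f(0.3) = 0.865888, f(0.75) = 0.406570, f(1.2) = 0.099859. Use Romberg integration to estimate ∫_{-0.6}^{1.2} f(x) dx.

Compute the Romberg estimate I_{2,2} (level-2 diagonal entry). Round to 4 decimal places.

1.1781

I_{0,0} (trapezoid, 1 panel, h=1.8000): 0.595801
I_{1,0} (trapezoid, 2 panels, h=0.9000): 1.077200
I_{2,0} (trapezoid, 4 panels, h=0.4500): 1.155644
I_{1,1} = 1.077200 + (1.077200 − 0.595801)/3 = 1.237666
I_{2,1} = 1.155644 + (1.155644 − 1.077200)/3 = 1.181792
I_{2,2} = 1.181792 + (1.181792 − 1.237666)/15 = 1.178067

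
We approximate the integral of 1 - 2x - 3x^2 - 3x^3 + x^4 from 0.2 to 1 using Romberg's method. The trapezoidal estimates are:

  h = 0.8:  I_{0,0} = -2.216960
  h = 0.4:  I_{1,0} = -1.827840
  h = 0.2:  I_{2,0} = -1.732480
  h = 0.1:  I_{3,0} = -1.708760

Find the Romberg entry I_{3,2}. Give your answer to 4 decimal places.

I_{2,1} = (4·(-1.732480) − (-1.827840)) / 3 = -1.700693
I_{3,1} = -1.708760 + (-1.708760 − (-1.732480))/3 = -1.700853
I_{3,2} = -1.700853 + (-1.700853 − (-1.700693))/15 = -1.700864

-1.7009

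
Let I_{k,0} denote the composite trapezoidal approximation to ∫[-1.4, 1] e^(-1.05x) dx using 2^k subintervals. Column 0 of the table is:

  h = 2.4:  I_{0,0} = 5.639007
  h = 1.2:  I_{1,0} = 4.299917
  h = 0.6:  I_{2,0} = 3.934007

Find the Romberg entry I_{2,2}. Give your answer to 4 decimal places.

I_{1,1} = 4.299917 + (4.299917 − 5.639007)/3 = 3.853554
I_{2,1} = (4·3.934007 − 4.299917) / 3 = 3.812037
I_{2,2} = 3.812037 + (3.812037 − 3.853554)/15 = 3.809269
(Column j=1 coincides with Simpson's rule on the same nodes.)

3.8093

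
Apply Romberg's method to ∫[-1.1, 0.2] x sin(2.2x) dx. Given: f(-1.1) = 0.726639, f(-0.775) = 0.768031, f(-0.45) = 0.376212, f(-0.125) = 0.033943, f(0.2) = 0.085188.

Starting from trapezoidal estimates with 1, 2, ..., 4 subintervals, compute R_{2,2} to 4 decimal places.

0.5180

R_{0,0} (trapezoid, 1 panel, h=1.3000): 0.527688
R_{1,0} (trapezoid, 2 panels, h=0.6500): 0.508382
R_{2,0} (trapezoid, 4 panels, h=0.3250): 0.514832
R_{1,1} = 0.508382 + (0.508382 − 0.527688)/3 = 0.501947
R_{2,1} = 0.514832 + (0.514832 − 0.508382)/3 = 0.516982
R_{2,2} = 0.516982 + (0.516982 − 0.501947)/15 = 0.517984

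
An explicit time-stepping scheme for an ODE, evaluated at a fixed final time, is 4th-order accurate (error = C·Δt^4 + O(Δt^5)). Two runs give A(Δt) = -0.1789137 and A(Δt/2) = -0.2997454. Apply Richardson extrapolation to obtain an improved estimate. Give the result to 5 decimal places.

Extrapolated value = (16·A(Δt/2) − A(Δt)) / (16 − 1)
= (16·(-0.2997454) − (-0.1789137)) / 15
= -4.6170127 / 15 = -0.3078008

-0.30780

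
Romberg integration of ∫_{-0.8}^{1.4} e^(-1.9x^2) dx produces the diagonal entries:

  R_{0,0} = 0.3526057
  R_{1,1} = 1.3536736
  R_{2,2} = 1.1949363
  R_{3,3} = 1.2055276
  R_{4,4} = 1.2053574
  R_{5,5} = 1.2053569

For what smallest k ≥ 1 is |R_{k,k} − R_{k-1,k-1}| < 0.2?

|R_{1,1} − R_{0,0}| = 1.0010679 ≥ 0.2
|R_{2,2} − R_{1,1}| = 0.1587373 < 0.2

k = 2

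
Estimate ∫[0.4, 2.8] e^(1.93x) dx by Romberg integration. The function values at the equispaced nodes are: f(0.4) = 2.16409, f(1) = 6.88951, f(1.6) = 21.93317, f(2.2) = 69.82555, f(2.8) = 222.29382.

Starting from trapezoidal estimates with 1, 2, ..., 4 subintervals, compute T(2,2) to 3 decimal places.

T(0,0) (trapezoid, 1 panel, h=2.4000): 269.34949
T(1,0) (trapezoid, 2 panels, h=1.2000): 160.99455
T(2,0) (trapezoid, 4 panels, h=0.6000): 126.52631
T(1,1) = 160.99455 + (160.99455 − 269.34949)/3 = 124.87624
T(2,1) = 126.52631 + (126.52631 − 160.99455)/3 = 115.03690
T(2,2) = 115.03690 + (115.03690 − 124.87624)/15 = 114.38094

114.381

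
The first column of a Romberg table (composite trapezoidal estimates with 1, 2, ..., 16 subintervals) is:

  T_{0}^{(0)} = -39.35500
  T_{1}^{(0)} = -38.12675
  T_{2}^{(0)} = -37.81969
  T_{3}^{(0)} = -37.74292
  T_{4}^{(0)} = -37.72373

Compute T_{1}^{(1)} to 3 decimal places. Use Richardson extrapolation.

-37.717

Richardson extrapolation on the trapezoidal column (denominator 4−1=3):
T_{1}^{(1)} = -38.12675 + (-38.12675 − (-39.35500))/3 = -37.71733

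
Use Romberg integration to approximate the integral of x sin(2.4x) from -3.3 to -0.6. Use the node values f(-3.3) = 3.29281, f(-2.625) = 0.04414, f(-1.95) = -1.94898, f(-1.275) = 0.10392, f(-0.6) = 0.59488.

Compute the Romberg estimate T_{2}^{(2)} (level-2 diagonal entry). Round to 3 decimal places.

T_{0}^{(0)} (trapezoid, 1 panel, h=2.7000): 5.24838
T_{1}^{(0)} (trapezoid, 2 panels, h=1.3500): -0.00693
T_{2}^{(0)} (trapezoid, 4 panels, h=0.6750): 0.09647
T_{1}^{(1)} = -0.00693 + (-0.00693 − 5.24838)/3 = -1.75870
T_{2}^{(1)} = 0.09647 + (0.09647 − (-0.00693))/3 = 0.13094
T_{2}^{(2)} = 0.13094 + (0.13094 − (-1.75870))/15 = 0.25692

0.257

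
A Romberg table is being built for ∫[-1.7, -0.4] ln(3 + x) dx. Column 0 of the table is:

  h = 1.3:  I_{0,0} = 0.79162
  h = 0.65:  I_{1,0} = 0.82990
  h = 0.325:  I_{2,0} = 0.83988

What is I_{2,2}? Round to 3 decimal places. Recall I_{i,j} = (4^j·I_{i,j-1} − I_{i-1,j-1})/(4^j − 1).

Richardson extrapolation on the trapezoidal column (denominator 4−1=3):
I_{1,1} = (4·0.82990 − 0.79162) / 3 = 0.84266
I_{2,1} = 0.83988 + (0.83988 − 0.82990)/3 = 0.84321
I_{2,2} = 0.84321 + (0.84321 − 0.84266)/15 = 0.84325

0.843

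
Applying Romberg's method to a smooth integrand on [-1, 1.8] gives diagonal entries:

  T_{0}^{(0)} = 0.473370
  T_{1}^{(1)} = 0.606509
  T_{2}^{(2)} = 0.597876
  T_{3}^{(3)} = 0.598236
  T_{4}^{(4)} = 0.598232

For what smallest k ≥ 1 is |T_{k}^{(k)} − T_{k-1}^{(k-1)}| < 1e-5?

k = 4

|T_{1}^{(1)} − T_{0}^{(0)}| = 0.133139 ≥ 1e-5
|T_{2}^{(2)} − T_{1}^{(1)}| = 0.008633 ≥ 1e-5
|T_{3}^{(3)} − T_{2}^{(2)}| = 0.000360 ≥ 1e-5
|T_{4}^{(4)} − T_{3}^{(3)}| = 0.000004 < 1e-5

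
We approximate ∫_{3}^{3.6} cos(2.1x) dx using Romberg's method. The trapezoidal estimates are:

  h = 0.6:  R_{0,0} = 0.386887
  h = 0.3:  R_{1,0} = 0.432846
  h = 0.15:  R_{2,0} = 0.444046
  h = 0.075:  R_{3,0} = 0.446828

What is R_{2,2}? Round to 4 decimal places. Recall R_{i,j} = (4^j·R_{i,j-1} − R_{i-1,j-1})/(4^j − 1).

0.4478

R_{1,1} = 0.432846 + (0.432846 − 0.386887)/3 = 0.448166
R_{2,1} = (4·0.444046 − 0.432846) / 3 = 0.447779
R_{2,2} = (16·0.447779 − 0.448166) / 15 = 0.447753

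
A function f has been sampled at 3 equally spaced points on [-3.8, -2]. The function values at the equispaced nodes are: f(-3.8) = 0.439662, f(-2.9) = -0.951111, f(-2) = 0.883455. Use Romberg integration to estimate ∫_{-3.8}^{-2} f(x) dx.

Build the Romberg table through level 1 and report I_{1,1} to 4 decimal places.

I_{0,0} (trapezoid, 1 panel, h=1.8000): 1.190805
I_{1,0} (trapezoid, 2 panels, h=0.9000): -0.260597
I_{1,1} = -0.260597 + (-0.260597 − 1.190805)/3 = -0.744398

-0.7444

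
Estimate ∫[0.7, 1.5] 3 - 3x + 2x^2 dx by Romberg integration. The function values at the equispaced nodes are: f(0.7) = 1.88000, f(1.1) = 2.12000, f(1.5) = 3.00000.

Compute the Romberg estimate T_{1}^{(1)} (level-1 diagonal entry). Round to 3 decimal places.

1.781

T_{0}^{(0)} (trapezoid, 1 panel, h=0.8000): 1.95200
T_{1}^{(0)} (trapezoid, 2 panels, h=0.4000): 1.82400
T_{1}^{(1)} = 1.82400 + (1.82400 − 1.95200)/3 = 1.78133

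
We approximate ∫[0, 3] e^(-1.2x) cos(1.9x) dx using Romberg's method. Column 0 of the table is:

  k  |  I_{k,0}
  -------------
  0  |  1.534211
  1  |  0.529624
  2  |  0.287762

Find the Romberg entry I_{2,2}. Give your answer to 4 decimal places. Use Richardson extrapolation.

Richardson extrapolation on the trapezoidal column (denominator 4−1=3):
I_{1,1} = (4·0.529624 − 1.534211) / 3 = 0.194762
I_{2,1} = 0.287762 + (0.287762 − 0.529624)/3 = 0.207141
I_{2,2} = 0.207141 + (0.207141 − 0.194762)/15 = 0.207966

0.2080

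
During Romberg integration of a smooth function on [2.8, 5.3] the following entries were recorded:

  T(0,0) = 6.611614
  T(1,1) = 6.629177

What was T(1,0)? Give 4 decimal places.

From T(1,1) = (4·T(1,0) − T(0,0))/3, solve for T(1,0):
4·T(1,0) = 3·6.629177 + 6.611614 = 26.499145
T(1,0) = 6.624786

6.6248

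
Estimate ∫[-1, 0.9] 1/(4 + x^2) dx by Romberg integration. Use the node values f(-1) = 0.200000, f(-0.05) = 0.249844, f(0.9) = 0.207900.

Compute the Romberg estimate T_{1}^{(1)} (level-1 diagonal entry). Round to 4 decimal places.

T_{0}^{(0)} (trapezoid, 1 panel, h=1.9000): 0.387505
T_{1}^{(0)} (trapezoid, 2 panels, h=0.9500): 0.431104
T_{1}^{(1)} = 0.431104 + (0.431104 − 0.387505)/3 = 0.445637

0.4456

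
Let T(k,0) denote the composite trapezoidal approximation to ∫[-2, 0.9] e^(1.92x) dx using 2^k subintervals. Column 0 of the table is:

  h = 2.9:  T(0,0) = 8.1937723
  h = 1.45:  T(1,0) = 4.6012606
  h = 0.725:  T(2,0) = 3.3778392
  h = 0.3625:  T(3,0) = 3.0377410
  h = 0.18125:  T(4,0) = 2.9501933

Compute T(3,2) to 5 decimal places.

2.92133

T(2,1) = (4·3.3778392 − 4.6012606) / 3 = 2.9700321
T(3,1) = 3.0377410 + (3.0377410 − 3.3778392)/3 = 2.9243749
T(3,2) = (16·2.9243749 − 2.9700321) / 15 = 2.9213311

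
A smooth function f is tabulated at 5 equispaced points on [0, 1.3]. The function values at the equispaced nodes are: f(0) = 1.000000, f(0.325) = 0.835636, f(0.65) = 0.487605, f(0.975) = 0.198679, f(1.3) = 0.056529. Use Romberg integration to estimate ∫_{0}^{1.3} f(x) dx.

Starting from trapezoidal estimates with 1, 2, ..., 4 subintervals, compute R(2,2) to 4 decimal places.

0.6694

R(0,0) (trapezoid, 1 panel, h=1.3000): 0.686744
R(1,0) (trapezoid, 2 panels, h=0.6500): 0.660315
R(2,0) (trapezoid, 4 panels, h=0.3250): 0.666310
R(1,1) = 0.660315 + (0.660315 − 0.686744)/3 = 0.651505
R(2,1) = 0.666310 + (0.666310 − 0.660315)/3 = 0.668308
R(2,2) = 0.668308 + (0.668308 − 0.651505)/15 = 0.669428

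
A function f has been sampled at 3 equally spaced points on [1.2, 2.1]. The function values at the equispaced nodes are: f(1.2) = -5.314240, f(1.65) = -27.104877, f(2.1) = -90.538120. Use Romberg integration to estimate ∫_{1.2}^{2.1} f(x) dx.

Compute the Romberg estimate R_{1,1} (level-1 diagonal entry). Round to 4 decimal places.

-30.6408

R_{0,0} (trapezoid, 1 panel, h=0.9000): -43.133562
R_{1,0} (trapezoid, 2 panels, h=0.4500): -33.763976
R_{1,1} = -33.763976 + (-33.763976 − (-43.133562))/3 = -30.640781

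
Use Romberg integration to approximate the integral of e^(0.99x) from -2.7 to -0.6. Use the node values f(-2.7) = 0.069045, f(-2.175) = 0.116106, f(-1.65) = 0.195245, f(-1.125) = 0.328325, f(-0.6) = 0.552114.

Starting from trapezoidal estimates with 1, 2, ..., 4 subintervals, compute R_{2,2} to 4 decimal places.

0.4880

R_{0,0} (trapezoid, 1 panel, h=2.1000): 0.652217
R_{1,0} (trapezoid, 2 panels, h=1.0500): 0.531116
R_{2,0} (trapezoid, 4 panels, h=0.5250): 0.498884
R_{1,1} = 0.531116 + (0.531116 − 0.652217)/3 = 0.490749
R_{2,1} = 0.498884 + (0.498884 − 0.531116)/3 = 0.488140
R_{2,2} = 0.488140 + (0.488140 − 0.490749)/15 = 0.487966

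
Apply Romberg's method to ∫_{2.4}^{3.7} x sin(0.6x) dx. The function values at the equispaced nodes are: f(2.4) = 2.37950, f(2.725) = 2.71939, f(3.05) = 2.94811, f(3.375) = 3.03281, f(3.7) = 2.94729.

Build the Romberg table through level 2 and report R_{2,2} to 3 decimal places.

3.708

R_{0,0} (trapezoid, 1 panel, h=1.3000): 3.46241
R_{1,0} (trapezoid, 2 panels, h=0.6500): 3.64748
R_{2,0} (trapezoid, 4 panels, h=0.3250): 3.69320
R_{1,1} = 3.64748 + (3.64748 − 3.46241)/3 = 3.70917
R_{2,1} = 3.69320 + (3.69320 − 3.64748)/3 = 3.70844
R_{2,2} = 3.70844 + (3.70844 − 3.70917)/15 = 3.70839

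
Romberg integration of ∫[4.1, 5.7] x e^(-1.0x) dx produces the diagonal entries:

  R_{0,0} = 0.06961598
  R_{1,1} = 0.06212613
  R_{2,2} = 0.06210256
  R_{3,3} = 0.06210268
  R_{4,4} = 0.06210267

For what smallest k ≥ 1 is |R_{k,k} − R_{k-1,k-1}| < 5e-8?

|R_{1,1} − R_{0,0}| = 0.00748985 ≥ 5e-8
|R_{2,2} − R_{1,1}| = 0.00002357 ≥ 5e-8
|R_{3,3} − R_{2,2}| = 0.00000012 ≥ 5e-8
|R_{4,4} − R_{3,3}| = 0.00000001 < 5e-8

k = 4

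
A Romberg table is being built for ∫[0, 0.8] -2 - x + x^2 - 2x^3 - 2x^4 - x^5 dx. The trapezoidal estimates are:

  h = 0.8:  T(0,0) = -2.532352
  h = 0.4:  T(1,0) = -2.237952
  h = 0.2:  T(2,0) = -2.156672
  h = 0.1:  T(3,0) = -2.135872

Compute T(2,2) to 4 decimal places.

-2.1289

Richardson extrapolation on the trapezoidal column (denominator 4−1=3):
T(1,1) = -2.237952 + (-2.237952 − (-2.532352))/3 = -2.139819
T(2,1) = (4·(-2.156672) − (-2.237952)) / 3 = -2.129579
T(2,2) = (16·(-2.129579) − (-2.139819)) / 15 = -2.128896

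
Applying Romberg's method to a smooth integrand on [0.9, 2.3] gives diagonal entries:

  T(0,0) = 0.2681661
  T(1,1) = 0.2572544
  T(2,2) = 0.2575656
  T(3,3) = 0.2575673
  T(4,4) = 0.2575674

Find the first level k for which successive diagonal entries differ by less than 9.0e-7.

|T(1,1) − T(0,0)| = 0.0109117 ≥ 9.0e-7
|T(2,2) − T(1,1)| = 0.0003112 ≥ 9.0e-7
|T(3,3) − T(2,2)| = 0.0000017 ≥ 9.0e-7
|T(4,4) − T(3,3)| = 0.0000001 < 9.0e-7

k = 4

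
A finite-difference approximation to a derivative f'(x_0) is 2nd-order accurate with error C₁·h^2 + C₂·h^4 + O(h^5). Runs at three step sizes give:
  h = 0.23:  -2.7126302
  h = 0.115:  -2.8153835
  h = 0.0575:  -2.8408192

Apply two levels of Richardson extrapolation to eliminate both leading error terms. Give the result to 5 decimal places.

First eliminate the h^2 term (factor 2^2 = 4):
  B₁ = (4·(-2.8153835) − (-2.7126302))/3 = -2.8496346
  B₂ = (4·(-2.8408192) − (-2.8153835))/3 = -2.8492978
Then eliminate the h^4 term (factor 2^4 = 16):
  (16·(-2.8492978) − (-2.8496346))/15 = -2.8492753

-2.84928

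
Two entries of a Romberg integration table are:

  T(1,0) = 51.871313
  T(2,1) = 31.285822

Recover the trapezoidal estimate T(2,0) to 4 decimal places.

36.4322

From T(2,1) = (4·T(2,0) − T(1,0))/3, solve for T(2,0):
4·T(2,0) = 3·31.285822 + 51.871313 = 145.728779
T(2,0) = 36.432195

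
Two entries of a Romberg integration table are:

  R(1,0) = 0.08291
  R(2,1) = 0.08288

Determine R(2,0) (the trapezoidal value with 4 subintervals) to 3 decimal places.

From R(2,1) = (4·R(2,0) − R(1,0))/3, solve for R(2,0):
4·R(2,0) = 3·0.08288 + 0.08291 = 0.33155
R(2,0) = 0.08289

0.083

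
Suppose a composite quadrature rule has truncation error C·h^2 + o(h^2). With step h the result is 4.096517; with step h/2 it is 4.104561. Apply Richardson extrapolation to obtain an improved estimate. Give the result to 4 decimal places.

The leading error scales as h^2; refining by a factor of 2 reduces it by 2^2 = 4.
Extrapolated value = (4·A(h/2) − A(h)) / (4 − 1)
= (4·4.104561 − 4.096517) / 3
= 12.321727 / 3 = 4.107242

4.1072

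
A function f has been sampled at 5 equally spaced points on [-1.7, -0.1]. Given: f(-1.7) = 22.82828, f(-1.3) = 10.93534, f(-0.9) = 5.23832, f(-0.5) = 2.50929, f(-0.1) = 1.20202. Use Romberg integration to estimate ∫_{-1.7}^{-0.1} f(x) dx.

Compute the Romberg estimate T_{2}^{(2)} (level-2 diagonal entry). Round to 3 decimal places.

T_{0}^{(0)} (trapezoid, 1 panel, h=1.6000): 19.22424
T_{1}^{(0)} (trapezoid, 2 panels, h=0.8000): 13.80278
T_{2}^{(0)} (trapezoid, 4 panels, h=0.4000): 12.27924
T_{1}^{(1)} = 13.80278 + (13.80278 − 19.22424)/3 = 11.99563
T_{2}^{(1)} = 12.27924 + (12.27924 − 13.80278)/3 = 11.77139
T_{2}^{(2)} = 11.77139 + (11.77139 − 11.99563)/15 = 11.75644

11.756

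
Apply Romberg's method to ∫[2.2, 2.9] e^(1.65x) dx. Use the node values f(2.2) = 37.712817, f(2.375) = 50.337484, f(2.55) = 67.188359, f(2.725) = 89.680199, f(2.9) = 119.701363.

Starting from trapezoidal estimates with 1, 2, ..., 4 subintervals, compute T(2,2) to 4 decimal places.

49.6901

T(0,0) (trapezoid, 1 panel, h=0.7000): 55.094963
T(1,0) (trapezoid, 2 panels, h=0.3500): 51.063407
T(2,0) (trapezoid, 4 panels, h=0.1750): 50.034798
T(1,1) = 51.063407 + (51.063407 − 55.094963)/3 = 49.719555
T(2,1) = 50.034798 + (50.034798 − 51.063407)/3 = 49.691928
T(2,2) = 49.691928 + (49.691928 − 49.719555)/15 = 49.690086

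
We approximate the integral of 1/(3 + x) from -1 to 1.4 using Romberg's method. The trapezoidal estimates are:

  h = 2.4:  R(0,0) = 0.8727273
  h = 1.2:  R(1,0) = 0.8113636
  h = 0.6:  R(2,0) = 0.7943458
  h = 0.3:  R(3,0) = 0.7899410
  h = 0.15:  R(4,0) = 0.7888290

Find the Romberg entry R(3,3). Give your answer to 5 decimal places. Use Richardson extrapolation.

0.78846

Richardson extrapolation on the trapezoidal column (denominator 4−1=3):
R(1,1) = (4·0.8113636 − 0.8727273) / 3 = 0.7909090
R(2,1) = 0.7943458 + (0.7943458 − 0.8113636)/3 = 0.7886732
R(3,1) = 0.7899410 + (0.7899410 − 0.7943458)/3 = 0.7884727
R(2,2) = 0.7886732 + (0.7886732 − 0.7909090)/15 = 0.7885241
R(3,2) = (16·0.7884727 − 0.7886732) / 15 = 0.7884593
R(3,3) = (64·0.7884593 − 0.7885241) / 63 = 0.7884583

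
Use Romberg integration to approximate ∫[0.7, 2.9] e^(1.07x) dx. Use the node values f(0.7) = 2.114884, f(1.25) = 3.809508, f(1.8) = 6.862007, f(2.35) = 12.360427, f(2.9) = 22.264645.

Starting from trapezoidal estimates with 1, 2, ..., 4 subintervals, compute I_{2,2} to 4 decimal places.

I_{0,0} (trapezoid, 1 panel, h=2.2000): 26.817482
I_{1,0} (trapezoid, 2 panels, h=1.1000): 20.956949
I_{2,0} (trapezoid, 4 panels, h=0.5500): 19.371939
I_{1,1} = 20.956949 + (20.956949 − 26.817482)/3 = 19.003438
I_{2,1} = 19.371939 + (19.371939 − 20.956949)/3 = 18.843602
I_{2,2} = 18.843602 + (18.843602 − 19.003438)/15 = 18.832946

18.8329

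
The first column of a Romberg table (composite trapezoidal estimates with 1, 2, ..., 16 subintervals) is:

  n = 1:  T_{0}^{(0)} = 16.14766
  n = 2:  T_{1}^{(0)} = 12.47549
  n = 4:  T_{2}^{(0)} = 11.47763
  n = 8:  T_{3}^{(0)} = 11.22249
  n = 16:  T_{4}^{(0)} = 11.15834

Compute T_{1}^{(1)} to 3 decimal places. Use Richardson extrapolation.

Richardson extrapolation on the trapezoidal column (denominator 4−1=3):
T_{1}^{(1)} = 12.47549 + (12.47549 − 16.14766)/3 = 11.25143

11.251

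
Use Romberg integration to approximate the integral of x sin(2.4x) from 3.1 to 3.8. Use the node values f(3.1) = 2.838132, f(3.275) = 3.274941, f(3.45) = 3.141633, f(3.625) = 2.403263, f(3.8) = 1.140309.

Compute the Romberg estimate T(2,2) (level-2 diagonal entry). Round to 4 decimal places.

T(0,0) (trapezoid, 1 panel, h=0.7000): 1.392454
T(1,0) (trapezoid, 2 panels, h=0.3500): 1.795799
T(2,0) (trapezoid, 4 panels, h=0.1750): 1.891585
T(1,1) = 1.795799 + (1.795799 − 1.392454)/3 = 1.930247
T(2,1) = 1.891585 + (1.891585 − 1.795799)/3 = 1.923514
T(2,2) = 1.923514 + (1.923514 − 1.930247)/15 = 1.923065

1.9231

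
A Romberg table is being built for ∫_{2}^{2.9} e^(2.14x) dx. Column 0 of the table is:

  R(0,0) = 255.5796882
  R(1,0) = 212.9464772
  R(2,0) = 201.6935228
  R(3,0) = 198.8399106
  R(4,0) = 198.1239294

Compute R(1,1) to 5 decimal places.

198.73541

Richardson extrapolation on the trapezoidal column (denominator 4−1=3):
R(1,1) = 212.9464772 + (212.9464772 − 255.5796882)/3 = 198.7354069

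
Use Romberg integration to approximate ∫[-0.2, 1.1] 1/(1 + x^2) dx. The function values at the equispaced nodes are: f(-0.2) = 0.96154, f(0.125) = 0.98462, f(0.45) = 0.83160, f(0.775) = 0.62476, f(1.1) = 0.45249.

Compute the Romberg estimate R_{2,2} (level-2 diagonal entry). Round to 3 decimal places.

R_{0,0} (trapezoid, 1 panel, h=1.3000): 0.91912
R_{1,0} (trapezoid, 2 panels, h=0.6500): 1.00010
R_{2,0} (trapezoid, 4 panels, h=0.3250): 1.02310
R_{1,1} = 1.00010 + (1.00010 − 0.91912)/3 = 1.02709
R_{2,1} = 1.02310 + (1.02310 − 1.00010)/3 = 1.03077
R_{2,2} = 1.03077 + (1.03077 − 1.02709)/15 = 1.03102

1.031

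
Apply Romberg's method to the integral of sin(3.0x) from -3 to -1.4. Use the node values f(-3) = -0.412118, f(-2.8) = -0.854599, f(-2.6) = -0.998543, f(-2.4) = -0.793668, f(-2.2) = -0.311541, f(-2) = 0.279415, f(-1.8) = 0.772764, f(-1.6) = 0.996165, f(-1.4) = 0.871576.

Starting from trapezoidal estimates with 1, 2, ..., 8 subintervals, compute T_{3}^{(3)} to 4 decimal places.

-0.1403

T_{0}^{(0)} (trapezoid, 1 panel, h=1.6000): 0.367566
T_{1}^{(0)} (trapezoid, 2 panels, h=0.8000): -0.065450
T_{2}^{(0)} (trapezoid, 4 panels, h=0.4000): -0.123036
T_{3}^{(0)} (trapezoid, 8 panels, h=0.2000): -0.136056
T_{1}^{(1)} = -0.065450 + (-0.065450 − 0.367566)/3 = -0.209789
T_{2}^{(1)} = -0.123036 + (-0.123036 − (-0.065450))/3 = -0.142231
T_{3}^{(1)} = -0.136056 + (-0.136056 − (-0.123036))/3 = -0.140396
T_{2}^{(2)} = -0.142231 + (-0.142231 − (-0.209789))/15 = -0.137727
T_{3}^{(2)} = -0.140396 + (-0.140396 − (-0.142231))/15 = -0.140274
T_{3}^{(3)} = -0.140274 + (-0.140274 − (-0.137727))/63 = -0.140314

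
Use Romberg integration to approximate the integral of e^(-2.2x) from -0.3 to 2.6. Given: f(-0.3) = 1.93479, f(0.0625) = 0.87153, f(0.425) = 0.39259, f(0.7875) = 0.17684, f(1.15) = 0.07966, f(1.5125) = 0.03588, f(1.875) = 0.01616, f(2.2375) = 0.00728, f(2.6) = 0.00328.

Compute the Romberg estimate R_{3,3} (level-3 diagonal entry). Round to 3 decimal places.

0.878

R_{0,0} (trapezoid, 1 panel, h=2.9000): 2.81020
R_{1,0} (trapezoid, 2 panels, h=1.4500): 1.52061
R_{2,0} (trapezoid, 4 panels, h=0.7250): 1.05665
R_{3,0} (trapezoid, 8 panels, h=0.3625): 0.92400
R_{1,1} = 1.52061 + (1.52061 − 2.81020)/3 = 1.09075
R_{2,1} = 1.05665 + (1.05665 − 1.52061)/3 = 0.90200
R_{3,1} = 0.92400 + (0.92400 − 1.05665)/3 = 0.87978
R_{2,2} = 0.90200 + (0.90200 − 1.09075)/15 = 0.88942
R_{3,2} = 0.87978 + (0.87978 − 0.90200)/15 = 0.87830
R_{3,3} = 0.87830 + (0.87830 − 0.88942)/63 = 0.87812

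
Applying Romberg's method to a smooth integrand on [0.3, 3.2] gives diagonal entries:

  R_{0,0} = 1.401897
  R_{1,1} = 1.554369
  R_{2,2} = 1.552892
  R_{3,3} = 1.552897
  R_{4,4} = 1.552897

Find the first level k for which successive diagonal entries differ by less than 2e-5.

k = 3

|R_{1,1} − R_{0,0}| = 0.152472 ≥ 2e-5
|R_{2,2} − R_{1,1}| = 0.001477 ≥ 2e-5
|R_{3,3} − R_{2,2}| = 0.000005 < 2e-5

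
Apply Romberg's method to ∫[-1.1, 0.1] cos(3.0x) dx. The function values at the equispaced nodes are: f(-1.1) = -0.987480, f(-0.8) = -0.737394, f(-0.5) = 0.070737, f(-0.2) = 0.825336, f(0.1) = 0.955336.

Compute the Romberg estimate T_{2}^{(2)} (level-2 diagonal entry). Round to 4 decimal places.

T_{0}^{(0)} (trapezoid, 1 panel, h=1.2000): -0.019286
T_{1}^{(0)} (trapezoid, 2 panels, h=0.6000): 0.032799
T_{2}^{(0)} (trapezoid, 4 panels, h=0.3000): 0.042782
T_{1}^{(1)} = 0.032799 + (0.032799 − (-0.019286))/3 = 0.050161
T_{2}^{(1)} = 0.042782 + (0.042782 − 0.032799)/3 = 0.046110
T_{2}^{(2)} = 0.046110 + (0.046110 − 0.050161)/15 = 0.045840

0.0458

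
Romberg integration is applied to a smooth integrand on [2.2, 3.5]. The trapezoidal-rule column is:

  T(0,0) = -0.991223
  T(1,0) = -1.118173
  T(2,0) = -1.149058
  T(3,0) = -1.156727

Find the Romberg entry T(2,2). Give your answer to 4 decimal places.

Richardson extrapolation on the trapezoidal column (denominator 4−1=3):
T(1,1) = -1.118173 + (-1.118173 − (-0.991223))/3 = -1.160490
T(2,1) = -1.149058 + (-1.149058 − (-1.118173))/3 = -1.159353
T(2,2) = (16·(-1.159353) − (-1.160490)) / 15 = -1.159277

-1.1593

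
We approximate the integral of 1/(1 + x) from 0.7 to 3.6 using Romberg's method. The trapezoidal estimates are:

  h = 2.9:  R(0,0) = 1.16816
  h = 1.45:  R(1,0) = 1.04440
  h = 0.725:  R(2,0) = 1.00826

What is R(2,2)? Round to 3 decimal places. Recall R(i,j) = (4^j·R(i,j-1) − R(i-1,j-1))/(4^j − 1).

Richardson extrapolation on the trapezoidal column (denominator 4−1=3):
R(1,1) = (4·1.04440 − 1.16816) / 3 = 1.00315
R(2,1) = 1.00826 + (1.00826 − 1.04440)/3 = 0.99621
R(2,2) = (16·0.99621 − 1.00315) / 15 = 0.99575

0.996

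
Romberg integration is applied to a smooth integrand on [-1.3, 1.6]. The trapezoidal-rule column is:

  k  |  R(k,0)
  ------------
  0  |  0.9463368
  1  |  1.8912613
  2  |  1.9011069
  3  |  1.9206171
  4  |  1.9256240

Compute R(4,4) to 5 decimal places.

1.92728

Richardson extrapolation on the trapezoidal column (denominator 4−1=3):
R(1,1) = (4·1.8912613 − 0.9463368) / 3 = 2.2062361
R(2,1) = 1.9011069 + (1.9011069 − 1.8912613)/3 = 1.9043888
R(3,1) = 1.9206171 + (1.9206171 − 1.9011069)/3 = 1.9271205
R(4,1) = 1.9256240 + (1.9256240 − 1.9206171)/3 = 1.9272930
R(2,2) = 1.9043888 + (1.9043888 − 2.2062361)/15 = 1.8842656
R(3,2) = 1.9271205 + (1.9271205 − 1.9043888)/15 = 1.9286359
R(4,2) = (16·1.9272930 − 1.9271205) / 15 = 1.9273045
R(3,3) = (64·1.9286359 − 1.8842656) / 63 = 1.9293402
R(4,3) = 1.9273045 + (1.9273045 − 1.9286359)/63 = 1.9272834
R(4,4) = (256·1.9272834 − 1.9293402) / 255 = 1.9272753
(Column j=1 coincides with Simpson's rule on the same nodes.)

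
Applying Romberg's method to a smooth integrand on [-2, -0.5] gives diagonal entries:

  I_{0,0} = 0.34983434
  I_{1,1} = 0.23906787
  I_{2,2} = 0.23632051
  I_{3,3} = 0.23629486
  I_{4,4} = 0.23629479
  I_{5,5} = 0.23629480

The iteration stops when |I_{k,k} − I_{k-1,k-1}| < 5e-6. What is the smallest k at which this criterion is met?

|I_{1,1} − I_{0,0}| = 0.11076647 ≥ 5e-6
|I_{2,2} − I_{1,1}| = 0.00274736 ≥ 5e-6
|I_{3,3} − I_{2,2}| = 0.00002565 ≥ 5e-6
|I_{4,4} − I_{3,3}| = 0.00000007 < 5e-6

k = 4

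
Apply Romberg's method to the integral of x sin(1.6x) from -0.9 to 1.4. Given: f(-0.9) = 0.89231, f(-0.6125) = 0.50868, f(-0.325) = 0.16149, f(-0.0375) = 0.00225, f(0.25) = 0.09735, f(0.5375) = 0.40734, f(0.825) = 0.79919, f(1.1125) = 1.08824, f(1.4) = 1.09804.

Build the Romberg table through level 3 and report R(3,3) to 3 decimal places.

R(0,0) (trapezoid, 1 panel, h=2.3000): 2.28890
R(1,0) (trapezoid, 2 panels, h=1.1500): 1.25640
R(2,0) (trapezoid, 4 panels, h=0.5750): 1.18059
R(3,0) (trapezoid, 8 panels, h=0.2875): 1.16717
R(1,1) = 1.25640 + (1.25640 − 2.28890)/3 = 0.91223
R(2,1) = 1.18059 + (1.18059 − 1.25640)/3 = 1.15532
R(3,1) = 1.16717 + (1.16717 − 1.18059)/3 = 1.16270
R(2,2) = 1.15532 + (1.15532 − 0.91223)/15 = 1.17153
R(3,2) = 1.16270 + (1.16270 − 1.15532)/15 = 1.16319
R(3,3) = 1.16319 + (1.16319 − 1.17153)/63 = 1.16306

1.163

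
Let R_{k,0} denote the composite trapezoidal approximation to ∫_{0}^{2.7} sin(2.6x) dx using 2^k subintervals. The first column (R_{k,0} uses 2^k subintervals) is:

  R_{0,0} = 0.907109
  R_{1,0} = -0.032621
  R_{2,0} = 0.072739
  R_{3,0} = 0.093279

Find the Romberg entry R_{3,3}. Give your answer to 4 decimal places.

0.0990

Richardson extrapolation on the trapezoidal column (denominator 4−1=3):
R_{1,1} = -0.032621 + (-0.032621 − 0.907109)/3 = -0.345864
R_{2,1} = (4·0.072739 − (-0.032621)) / 3 = 0.107859
R_{3,1} = 0.093279 + (0.093279 − 0.072739)/3 = 0.100126
R_{2,2} = (16·0.107859 − (-0.345864)) / 15 = 0.138107
R_{3,2} = 0.100126 + (0.100126 − 0.107859)/15 = 0.099610
R_{3,3} = 0.099610 + (0.099610 − 0.138107)/63 = 0.098999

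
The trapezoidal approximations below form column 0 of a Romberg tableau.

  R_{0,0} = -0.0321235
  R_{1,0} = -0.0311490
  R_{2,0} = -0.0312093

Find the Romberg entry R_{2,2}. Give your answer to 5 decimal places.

-0.03126

Richardson extrapolation on the trapezoidal column (denominator 4−1=3):
R_{1,1} = -0.0311490 + (-0.0311490 − (-0.0321235))/3 = -0.0308242
R_{2,1} = (4·(-0.0312093) − (-0.0311490)) / 3 = -0.0312294
R_{2,2} = (16·(-0.0312294) − (-0.0308242)) / 15 = -0.0312564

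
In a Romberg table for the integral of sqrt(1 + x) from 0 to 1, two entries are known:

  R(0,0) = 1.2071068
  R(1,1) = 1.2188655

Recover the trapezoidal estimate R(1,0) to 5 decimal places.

1.21593

From R(1,1) = (4·R(1,0) − R(0,0))/3, solve for R(1,0):
4·R(1,0) = 3·1.2188655 + 1.2071068 = 4.8637033
R(1,0) = 1.2159258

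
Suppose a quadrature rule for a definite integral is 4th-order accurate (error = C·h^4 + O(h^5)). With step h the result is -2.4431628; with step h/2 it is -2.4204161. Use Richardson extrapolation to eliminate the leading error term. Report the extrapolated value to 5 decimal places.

-2.41890

The leading error scales as h^4; refining by a factor of 2 reduces it by 2^4 = 16.
Extrapolated value = (16·A(h/2) − A(h)) / (16 − 1)
= (16·(-2.4204161) − (-2.4431628)) / 15
= -36.2834948 / 15 = -2.4188997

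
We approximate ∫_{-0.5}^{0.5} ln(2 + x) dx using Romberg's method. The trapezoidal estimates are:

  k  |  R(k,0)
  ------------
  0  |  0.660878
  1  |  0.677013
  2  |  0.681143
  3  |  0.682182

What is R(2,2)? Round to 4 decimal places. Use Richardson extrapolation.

0.6825

R(1,1) = 0.677013 + (0.677013 − 0.660878)/3 = 0.682391
R(2,1) = 0.681143 + (0.681143 − 0.677013)/3 = 0.682520
R(2,2) = 0.682520 + (0.682520 − 0.682391)/15 = 0.682529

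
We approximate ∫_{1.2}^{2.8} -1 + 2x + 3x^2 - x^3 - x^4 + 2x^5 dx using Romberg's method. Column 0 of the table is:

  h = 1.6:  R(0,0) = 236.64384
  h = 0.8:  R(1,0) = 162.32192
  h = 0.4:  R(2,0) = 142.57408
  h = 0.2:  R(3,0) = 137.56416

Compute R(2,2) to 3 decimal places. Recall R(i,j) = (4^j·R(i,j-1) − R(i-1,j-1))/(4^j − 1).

Richardson extrapolation on the trapezoidal column (denominator 4−1=3):
R(1,1) = 162.32192 + (162.32192 − 236.64384)/3 = 137.54795
R(2,1) = 142.57408 + (142.57408 − 162.32192)/3 = 135.99147
R(2,2) = (16·135.99147 − 137.54795) / 15 = 135.88770
(Column j=1 coincides with Simpson's rule on the same nodes.)

135.888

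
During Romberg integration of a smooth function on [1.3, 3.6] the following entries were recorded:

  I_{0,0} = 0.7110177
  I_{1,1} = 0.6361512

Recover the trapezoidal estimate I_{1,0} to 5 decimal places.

From I_{1,1} = (4·I_{1,0} − I_{0,0})/3, solve for I_{1,0}:
4·I_{1,0} = 3·0.6361512 + 0.7110177 = 2.6194713
I_{1,0} = 0.6548678

0.65487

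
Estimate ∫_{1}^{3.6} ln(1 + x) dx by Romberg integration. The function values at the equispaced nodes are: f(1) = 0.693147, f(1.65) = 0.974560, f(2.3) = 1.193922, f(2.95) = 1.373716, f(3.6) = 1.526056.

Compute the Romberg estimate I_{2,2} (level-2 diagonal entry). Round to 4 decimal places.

3.0335

I_{0,0} (trapezoid, 1 panel, h=2.6000): 2.884964
I_{1,0} (trapezoid, 2 panels, h=1.3000): 2.994581
I_{2,0} (trapezoid, 4 panels, h=0.6500): 3.023670
I_{1,1} = 2.994581 + (2.994581 − 2.884964)/3 = 3.031120
I_{2,1} = 3.023670 + (3.023670 − 2.994581)/3 = 3.033366
I_{2,2} = 3.033366 + (3.033366 − 3.031120)/15 = 3.033516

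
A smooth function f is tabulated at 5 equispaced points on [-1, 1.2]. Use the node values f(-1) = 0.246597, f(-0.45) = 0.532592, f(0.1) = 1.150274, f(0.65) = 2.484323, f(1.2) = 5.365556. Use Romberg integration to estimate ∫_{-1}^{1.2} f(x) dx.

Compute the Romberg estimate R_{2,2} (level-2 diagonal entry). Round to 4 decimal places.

3.6576

R_{0,0} (trapezoid, 1 panel, h=2.2000): 6.173368
R_{1,0} (trapezoid, 2 panels, h=1.1000): 4.351986
R_{2,0} (trapezoid, 4 panels, h=0.5500): 3.835296
R_{1,1} = 4.351986 + (4.351986 − 6.173368)/3 = 3.744859
R_{2,1} = 3.835296 + (3.835296 − 4.351986)/3 = 3.663066
R_{2,2} = 3.663066 + (3.663066 − 3.744859)/15 = 3.657613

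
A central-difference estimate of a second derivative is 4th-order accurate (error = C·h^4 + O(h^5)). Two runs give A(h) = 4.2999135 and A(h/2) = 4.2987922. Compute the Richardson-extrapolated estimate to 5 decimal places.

The leading error scales as h^4; refining by a factor of 2 reduces it by 2^4 = 16.
Extrapolated value = (16·A(h/2) − A(h)) / (16 − 1)
= (16·4.2987922 − 4.2999135) / 15
= 64.4807617 / 15 = 4.2987174

4.29872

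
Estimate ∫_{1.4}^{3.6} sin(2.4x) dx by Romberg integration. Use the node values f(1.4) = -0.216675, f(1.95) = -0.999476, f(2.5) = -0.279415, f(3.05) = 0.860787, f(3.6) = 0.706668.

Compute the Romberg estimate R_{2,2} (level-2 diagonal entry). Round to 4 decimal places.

-0.1066

R_{0,0} (trapezoid, 1 panel, h=2.2000): 0.538992
R_{1,0} (trapezoid, 2 panels, h=1.1000): -0.037860
R_{2,0} (trapezoid, 4 panels, h=0.5500): -0.095209
R_{1,1} = -0.037860 + (-0.037860 − 0.538992)/3 = -0.230144
R_{2,1} = -0.095209 + (-0.095209 − (-0.037860))/3 = -0.114325
R_{2,2} = -0.114325 + (-0.114325 − (-0.230144))/15 = -0.106604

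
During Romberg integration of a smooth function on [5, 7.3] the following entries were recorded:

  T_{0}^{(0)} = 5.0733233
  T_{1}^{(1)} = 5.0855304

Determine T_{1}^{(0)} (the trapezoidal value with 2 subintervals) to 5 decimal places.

From T_{1}^{(1)} = (4·T_{1}^{(0)} − T_{0}^{(0)})/3, solve for T_{1}^{(0)}:
4·T_{1}^{(0)} = 3·5.0855304 + 5.0733233 = 20.3299145
T_{1}^{(0)} = 5.0824786

5.08248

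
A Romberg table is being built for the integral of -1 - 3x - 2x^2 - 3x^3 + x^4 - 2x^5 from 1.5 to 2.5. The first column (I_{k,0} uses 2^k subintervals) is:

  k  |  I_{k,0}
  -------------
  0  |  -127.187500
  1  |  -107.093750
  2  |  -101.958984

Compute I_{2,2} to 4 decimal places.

Richardson extrapolation on the trapezoidal column (denominator 4−1=3):
I_{1,1} = (4·(-107.093750) − (-127.187500)) / 3 = -100.395833
I_{2,1} = -101.958984 + (-101.958984 − (-107.093750))/3 = -100.247395
I_{2,2} = -100.247395 + (-100.247395 − (-100.395833))/15 = -100.237499

-100.2375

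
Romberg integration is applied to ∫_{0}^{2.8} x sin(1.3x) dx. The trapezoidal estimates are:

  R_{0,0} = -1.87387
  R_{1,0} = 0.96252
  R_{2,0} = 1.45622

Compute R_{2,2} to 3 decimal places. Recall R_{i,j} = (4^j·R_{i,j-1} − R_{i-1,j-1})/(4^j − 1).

1.602

R_{1,1} = 0.96252 + (0.96252 − (-1.87387))/3 = 1.90798
R_{2,1} = 1.45622 + (1.45622 − 0.96252)/3 = 1.62079
R_{2,2} = (16·1.62079 − 1.90798) / 15 = 1.60164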